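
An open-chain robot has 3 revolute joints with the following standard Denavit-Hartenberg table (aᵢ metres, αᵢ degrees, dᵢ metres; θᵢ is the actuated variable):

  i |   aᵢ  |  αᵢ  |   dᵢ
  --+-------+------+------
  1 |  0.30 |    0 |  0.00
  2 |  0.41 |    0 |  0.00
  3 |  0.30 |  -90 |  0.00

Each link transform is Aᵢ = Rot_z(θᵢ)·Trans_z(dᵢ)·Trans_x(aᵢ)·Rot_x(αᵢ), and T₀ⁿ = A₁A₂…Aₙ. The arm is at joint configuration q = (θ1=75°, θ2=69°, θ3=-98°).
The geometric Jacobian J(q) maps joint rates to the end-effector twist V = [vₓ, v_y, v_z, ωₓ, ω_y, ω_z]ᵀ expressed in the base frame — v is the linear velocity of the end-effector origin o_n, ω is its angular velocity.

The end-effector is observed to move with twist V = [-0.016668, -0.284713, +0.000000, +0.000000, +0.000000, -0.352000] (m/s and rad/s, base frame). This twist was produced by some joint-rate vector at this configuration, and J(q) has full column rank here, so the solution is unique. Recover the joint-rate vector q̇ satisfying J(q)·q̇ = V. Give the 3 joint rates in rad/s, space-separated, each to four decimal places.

-0.1760 0.7720 -0.9480

o_n = [-0.0457, 0.7466, 0.0000]
J₁: ẑ×o_n = [-0.7466, -0.0457, 0.0000], ω = ẑ
J2: z=[0.0000, 0.0000, 1.0000] o=[0.0776, 0.2898, 0.0000] → [-0.4568, -0.1233, 0.0000, 0.0000, 0.0000, 1.0000]
J3: z=[0.0000, 0.0000, 1.0000] o=[-0.2541, 0.5308, 0.0000] → [-0.2158, 0.2084, 0.0000, 0.0000, 0.0000, 1.0000]
q̇ = J⁺·V = [-0.1760, 0.7720, -0.9480]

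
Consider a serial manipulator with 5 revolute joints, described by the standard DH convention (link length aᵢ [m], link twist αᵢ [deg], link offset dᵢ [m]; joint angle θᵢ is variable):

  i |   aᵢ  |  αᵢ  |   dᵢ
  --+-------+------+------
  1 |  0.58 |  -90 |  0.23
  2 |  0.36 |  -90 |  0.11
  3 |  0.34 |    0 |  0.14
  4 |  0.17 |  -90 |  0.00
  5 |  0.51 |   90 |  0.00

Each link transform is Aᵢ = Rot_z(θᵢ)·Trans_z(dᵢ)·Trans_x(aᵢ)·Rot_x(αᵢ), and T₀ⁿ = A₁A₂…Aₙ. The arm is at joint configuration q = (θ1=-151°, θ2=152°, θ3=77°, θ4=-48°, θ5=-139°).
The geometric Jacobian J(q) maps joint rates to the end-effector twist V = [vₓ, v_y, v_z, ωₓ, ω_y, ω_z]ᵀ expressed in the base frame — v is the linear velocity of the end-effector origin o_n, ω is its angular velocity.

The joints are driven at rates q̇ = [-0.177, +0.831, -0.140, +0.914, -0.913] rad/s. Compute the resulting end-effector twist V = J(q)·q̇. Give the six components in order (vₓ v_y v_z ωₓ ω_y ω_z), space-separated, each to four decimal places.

-0.3185 -0.4966 0.1230 1.4496 -1.0596 0.2986

o_n = [-0.1773, 0.0356, 0.5324]
J₁: ẑ×o_n = [-0.0356, -0.1773, 0.0000], ω = ẑ
J2: z=[0.4848, -0.8746, 0.0000] o=[-0.5073, -0.2812, 0.2300] → [-0.2645, -0.1466, 0.4422, 0.4848, -0.8746, 0.0000]
J3: z=[0.4106, 0.2276, 0.8829] o=[-0.1759, -0.2233, 0.0610] → [-0.1213, -0.1947, 0.1066, 0.4106, 0.2276, 0.8829]
J4: z=[0.4106, 0.2276, 0.8829] o=[-0.2200, 0.1311, 0.1487] → [0.1716, -0.1198, -0.0489, 0.4106, 0.2276, 0.8829]
J5: z=[-0.7984, 0.5574, 0.2276] o=[-0.1451, 0.2668, 0.0789] → [0.3054, 0.3547, 0.2025, -0.7984, 0.5574, 0.2276]
V = J·q̇ = [-0.3185, -0.4966, 0.1230, 1.4496, -1.0596, 0.2986]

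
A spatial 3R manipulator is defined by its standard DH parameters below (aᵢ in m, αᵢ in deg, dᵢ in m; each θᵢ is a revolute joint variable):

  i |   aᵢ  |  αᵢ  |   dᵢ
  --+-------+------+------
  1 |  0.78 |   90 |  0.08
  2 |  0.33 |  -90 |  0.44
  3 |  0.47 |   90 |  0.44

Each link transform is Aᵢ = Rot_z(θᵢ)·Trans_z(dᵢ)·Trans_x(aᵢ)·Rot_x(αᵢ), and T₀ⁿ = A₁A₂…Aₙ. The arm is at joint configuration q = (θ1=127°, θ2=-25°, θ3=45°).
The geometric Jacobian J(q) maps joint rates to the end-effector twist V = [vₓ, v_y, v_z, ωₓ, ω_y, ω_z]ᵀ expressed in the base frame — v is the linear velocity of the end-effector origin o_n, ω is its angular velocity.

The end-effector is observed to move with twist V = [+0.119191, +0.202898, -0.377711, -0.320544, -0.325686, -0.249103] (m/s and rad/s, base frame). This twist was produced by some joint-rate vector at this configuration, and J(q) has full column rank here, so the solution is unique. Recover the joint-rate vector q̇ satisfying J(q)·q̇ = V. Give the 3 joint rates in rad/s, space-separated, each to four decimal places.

o_n = [-0.8566, 1.3156, 0.1989]
J₁: ẑ×o_n = [-1.3156, -0.8566, 0.0000], ω = ẑ
J2: z=[0.7986, 0.6018, 0.0000] o=[-0.4694, 0.6229, 0.0800] → [0.0715, -0.0949, 0.7862, 0.7986, 0.6018, 0.0000]
J3: z=[-0.2543, 0.3375, 0.9063] o=[-0.2980, 1.1266, -0.0595] → [-0.0842, -0.4406, 0.1405, -0.2543, 0.3375, 0.9063]
q̇ = J⁺·V = [-0.1050, -0.4520, -0.1590]

-0.1050 -0.4520 -0.1590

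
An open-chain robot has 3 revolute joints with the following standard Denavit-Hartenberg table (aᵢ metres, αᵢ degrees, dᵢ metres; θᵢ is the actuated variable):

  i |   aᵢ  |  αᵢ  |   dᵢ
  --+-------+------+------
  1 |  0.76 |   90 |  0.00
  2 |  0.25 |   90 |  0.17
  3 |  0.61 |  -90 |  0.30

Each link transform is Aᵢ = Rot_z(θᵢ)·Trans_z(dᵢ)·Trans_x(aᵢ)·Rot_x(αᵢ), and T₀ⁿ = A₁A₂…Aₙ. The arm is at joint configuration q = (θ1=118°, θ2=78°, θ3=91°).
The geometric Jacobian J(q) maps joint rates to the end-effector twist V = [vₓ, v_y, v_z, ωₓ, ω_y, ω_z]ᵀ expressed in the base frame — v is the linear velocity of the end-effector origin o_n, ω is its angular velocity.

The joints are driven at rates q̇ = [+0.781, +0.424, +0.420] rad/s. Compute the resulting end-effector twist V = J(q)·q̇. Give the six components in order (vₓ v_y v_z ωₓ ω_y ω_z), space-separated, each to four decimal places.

-0.9915 0.0199 -0.1050 0.1815 0.5618 0.6937

o_n = [0.1707, 1.3402, 0.1718]
J₁: ẑ×o_n = [-1.3402, 0.1707, 0.0000], ω = ẑ
J2: z=[0.8829, 0.4695, 0.0000] o=[-0.3568, 0.6710, 0.0000] → [0.0806, -0.1516, 0.3432, 0.8829, 0.4695, 0.0000]
J3: z=[-0.4592, 0.8637, -0.2079] o=[-0.2311, 0.7967, 0.2445] → [0.0501, -0.1170, -0.5966, -0.4592, 0.8637, -0.2079]
V = J·q̇ = [-0.9915, 0.0199, -0.1050, 0.1815, 0.5618, 0.6937]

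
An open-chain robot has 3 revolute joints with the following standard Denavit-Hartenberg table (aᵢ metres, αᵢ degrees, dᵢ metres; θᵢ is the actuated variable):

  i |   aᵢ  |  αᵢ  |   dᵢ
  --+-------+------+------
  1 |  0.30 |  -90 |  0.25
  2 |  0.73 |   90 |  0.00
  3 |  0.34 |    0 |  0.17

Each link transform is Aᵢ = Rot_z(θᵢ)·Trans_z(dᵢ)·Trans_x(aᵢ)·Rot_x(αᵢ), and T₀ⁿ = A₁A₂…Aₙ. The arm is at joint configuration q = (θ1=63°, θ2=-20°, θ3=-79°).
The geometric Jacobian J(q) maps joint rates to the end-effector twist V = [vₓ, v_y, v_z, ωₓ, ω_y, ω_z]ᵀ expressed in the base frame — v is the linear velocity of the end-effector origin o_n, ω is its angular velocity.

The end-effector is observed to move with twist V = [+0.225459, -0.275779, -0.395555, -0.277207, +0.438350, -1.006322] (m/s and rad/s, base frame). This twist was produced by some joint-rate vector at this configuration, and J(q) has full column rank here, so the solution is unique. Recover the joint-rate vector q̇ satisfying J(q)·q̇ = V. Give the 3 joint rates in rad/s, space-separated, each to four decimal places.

o_n = [0.7463, 0.7295, 0.6816]
J₁: ẑ×o_n = [-0.7295, 0.7463, 0.0000], ω = ẑ
J2: z=[-0.8910, 0.4540, 0.0000] o=[0.1362, 0.2673, 0.2500] → [0.1959, 0.3846, -0.6888, -0.8910, 0.4540, 0.0000]
J3: z=[-0.1553, -0.3047, 0.9397] o=[0.4476, 0.8785, 0.4997] → [0.0846, 0.3089, 0.1142, -0.1553, -0.3047, 0.9397]
q̇ = J⁺·V = [-0.2790, 0.4460, -0.7740]

-0.2790 0.4460 -0.7740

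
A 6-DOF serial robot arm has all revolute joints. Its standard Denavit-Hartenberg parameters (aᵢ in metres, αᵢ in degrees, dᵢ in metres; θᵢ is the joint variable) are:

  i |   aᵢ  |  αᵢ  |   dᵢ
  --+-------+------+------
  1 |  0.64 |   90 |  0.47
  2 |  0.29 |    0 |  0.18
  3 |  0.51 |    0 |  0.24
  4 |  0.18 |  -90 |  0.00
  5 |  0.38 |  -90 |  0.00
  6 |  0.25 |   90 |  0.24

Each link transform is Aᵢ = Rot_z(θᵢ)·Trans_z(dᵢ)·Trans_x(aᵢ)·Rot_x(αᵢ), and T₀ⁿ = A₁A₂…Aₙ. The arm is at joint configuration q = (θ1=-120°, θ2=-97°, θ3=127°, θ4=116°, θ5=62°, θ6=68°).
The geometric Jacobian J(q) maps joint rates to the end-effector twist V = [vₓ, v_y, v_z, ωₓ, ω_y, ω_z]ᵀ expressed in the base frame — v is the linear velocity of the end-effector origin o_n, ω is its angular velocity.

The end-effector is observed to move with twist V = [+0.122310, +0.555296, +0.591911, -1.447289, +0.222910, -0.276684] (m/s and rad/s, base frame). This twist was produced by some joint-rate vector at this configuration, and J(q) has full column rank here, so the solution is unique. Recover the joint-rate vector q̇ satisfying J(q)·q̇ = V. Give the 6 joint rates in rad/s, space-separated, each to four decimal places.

o_n = [-0.4130, -0.9371, 0.7358]
J₁: ẑ×o_n = [0.9371, -0.4130, 0.0000], ω = ẑ
J2: z=[-0.8660, 0.5000, 0.0000] o=[-0.3200, -0.5543, 0.4700] → [0.1329, 0.2302, 0.3781, -0.8660, 0.5000, 0.0000]
J3: z=[-0.8660, 0.5000, 0.0000] o=[-0.4582, -0.4336, 0.1822] → [0.2768, 0.4795, 0.4134, -0.8660, 0.5000, 0.0000]
J4: z=[-0.8660, 0.5000, 0.0000] o=[-0.8869, -0.6961, 0.4372] → [0.1493, 0.2587, -0.0283, -0.8660, 0.5000, 0.0000]
J5: z=[0.2796, 0.4843, -0.8290] o=[-0.8123, -0.5669, 0.5378] → [-0.2110, -0.3864, -0.2969, 0.2796, 0.4843, -0.8290]
J6: z=[0.0406, -0.8687, -0.4937] o=[-0.4478, -0.6066, 0.6376] → [-0.2485, -0.0212, 0.0168, 0.0406, -0.8687, -0.4937]
q̇ = J⁺·V = [-0.0370, 0.9310, 0.5000, 0.2390, -0.0980, 0.6500]

-0.0370 0.9310 0.5000 0.2390 -0.0980 0.6500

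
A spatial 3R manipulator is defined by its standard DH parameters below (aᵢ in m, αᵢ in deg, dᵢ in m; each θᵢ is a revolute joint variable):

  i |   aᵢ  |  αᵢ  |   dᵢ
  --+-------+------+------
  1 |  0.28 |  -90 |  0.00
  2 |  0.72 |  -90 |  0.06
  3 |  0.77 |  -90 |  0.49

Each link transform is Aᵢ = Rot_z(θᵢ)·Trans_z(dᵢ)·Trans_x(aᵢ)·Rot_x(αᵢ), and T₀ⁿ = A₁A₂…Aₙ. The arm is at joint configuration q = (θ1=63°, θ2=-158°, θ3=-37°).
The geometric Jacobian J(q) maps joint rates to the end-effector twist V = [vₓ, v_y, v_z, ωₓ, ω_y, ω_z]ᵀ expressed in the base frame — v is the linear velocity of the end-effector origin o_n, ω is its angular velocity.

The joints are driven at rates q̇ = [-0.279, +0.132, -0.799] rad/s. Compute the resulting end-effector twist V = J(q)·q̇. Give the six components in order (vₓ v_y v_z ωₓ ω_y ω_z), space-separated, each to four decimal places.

o_n = [-0.8178, -0.4522, 0.9544]
J₁: ẑ×o_n = [0.4522, -0.8178, 0.0000], ω = ẑ
J2: z=[-0.8910, 0.4540, 0.0000] o=[0.1271, 0.2495, 0.0000] → [0.4333, 0.8504, 1.0542, -0.8910, 0.4540, 0.0000]
J3: z=[0.1701, 0.3338, 0.9272] o=[-0.2294, -0.3181, 0.2697] → [0.3529, -0.6620, 0.1736, 0.1701, 0.3338, 0.9272]
V = J·q̇ = [-0.3509, 0.8694, 0.0005, -0.2535, -0.2068, -1.0198]

-0.3509 0.8694 0.0005 -0.2535 -0.2068 -1.0198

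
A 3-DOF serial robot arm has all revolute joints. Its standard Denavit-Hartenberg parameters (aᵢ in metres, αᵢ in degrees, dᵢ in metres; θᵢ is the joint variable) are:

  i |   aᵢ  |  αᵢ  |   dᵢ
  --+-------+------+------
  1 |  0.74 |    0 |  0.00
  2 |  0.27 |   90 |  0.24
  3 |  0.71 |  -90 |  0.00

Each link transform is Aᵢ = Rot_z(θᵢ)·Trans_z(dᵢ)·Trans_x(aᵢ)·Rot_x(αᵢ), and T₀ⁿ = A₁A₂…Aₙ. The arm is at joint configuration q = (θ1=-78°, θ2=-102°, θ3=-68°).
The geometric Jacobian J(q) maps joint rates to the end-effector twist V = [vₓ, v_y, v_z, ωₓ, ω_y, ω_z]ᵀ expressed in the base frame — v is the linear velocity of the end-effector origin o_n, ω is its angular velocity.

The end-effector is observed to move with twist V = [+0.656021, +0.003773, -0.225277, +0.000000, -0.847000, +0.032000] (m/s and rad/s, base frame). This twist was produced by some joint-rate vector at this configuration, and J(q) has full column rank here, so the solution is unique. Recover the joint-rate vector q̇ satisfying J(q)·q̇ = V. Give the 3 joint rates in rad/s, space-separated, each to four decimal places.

o_n = [-0.3821, -0.7238, -0.4183]
J₁: ẑ×o_n = [0.7238, -0.3821, 0.0000], ω = ẑ
J2: z=[0.0000, 0.0000, 1.0000] o=[0.1539, -0.7238, 0.0000] → [-0.0000, -0.5360, 0.0000, 0.0000, 0.0000, 1.0000]
J3: z=[-0.0000, 1.0000, 0.0000] o=[-0.1161, -0.7238, 0.2400] → [-0.6583, -0.0000, 0.2660, -0.0000, 1.0000, 0.0000]
q̇ = J⁺·V = [0.1360, -0.1040, -0.8470]

0.1360 -0.1040 -0.8470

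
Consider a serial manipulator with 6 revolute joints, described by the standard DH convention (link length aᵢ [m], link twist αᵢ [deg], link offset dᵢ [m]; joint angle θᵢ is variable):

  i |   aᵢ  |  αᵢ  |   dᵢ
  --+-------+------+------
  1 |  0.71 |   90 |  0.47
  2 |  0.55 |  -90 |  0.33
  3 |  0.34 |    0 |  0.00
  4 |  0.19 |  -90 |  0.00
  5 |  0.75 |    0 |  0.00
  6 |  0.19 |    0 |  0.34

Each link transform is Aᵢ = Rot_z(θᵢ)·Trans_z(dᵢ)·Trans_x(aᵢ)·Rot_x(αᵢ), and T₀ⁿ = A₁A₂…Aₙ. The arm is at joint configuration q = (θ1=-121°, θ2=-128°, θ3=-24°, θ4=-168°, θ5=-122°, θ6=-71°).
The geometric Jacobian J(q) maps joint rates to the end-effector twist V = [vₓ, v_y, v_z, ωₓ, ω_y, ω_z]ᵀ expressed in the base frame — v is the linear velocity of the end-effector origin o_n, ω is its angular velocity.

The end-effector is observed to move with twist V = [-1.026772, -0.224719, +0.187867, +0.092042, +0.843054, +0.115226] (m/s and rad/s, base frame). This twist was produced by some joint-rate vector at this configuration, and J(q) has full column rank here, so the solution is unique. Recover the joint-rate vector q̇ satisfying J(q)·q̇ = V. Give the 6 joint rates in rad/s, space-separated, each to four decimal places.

o_n = [-0.9907, 0.0647, -0.8203]
J₁: ẑ×o_n = [-0.0647, -0.9907, 0.0000], ω = ẑ
J2: z=[-0.8572, 0.5150, 0.0000] o=[-0.3657, -0.6086, 0.4700] → [-0.6646, -1.1060, -0.2552, -0.8572, 0.5150, 0.0000]
J3: z=[-0.4059, -0.6755, -0.6157] o=[-0.4741, -0.1484, 0.0366] → [0.7100, -0.0298, -0.4354, -0.4059, -0.6755, -0.6157]
J4: z=[-0.4059, -0.6755, -0.6157] o=[-0.4942, 0.0868, -0.2082] → [0.3999, 0.0572, -0.3264, -0.4059, -0.6755, -0.6157]
J5: z=[-0.9044, 0.3941, 0.1638] o=[-0.5193, -0.0317, -0.0617] → [-0.3147, -0.7633, 0.0986, -0.9044, 0.3941, 0.1638]
J6: z=[-0.9044, 0.3941, 0.1638] o=[-0.7250, -0.2136, -0.7596] → [-0.0695, -0.0984, -0.1469, -0.9044, 0.3941, 0.1638]
q̇ = J⁺·V = [-0.3740, 0.7720, -0.8870, -0.0210, -0.2880, -0.1380]

-0.3740 0.7720 -0.8870 -0.0210 -0.2880 -0.1380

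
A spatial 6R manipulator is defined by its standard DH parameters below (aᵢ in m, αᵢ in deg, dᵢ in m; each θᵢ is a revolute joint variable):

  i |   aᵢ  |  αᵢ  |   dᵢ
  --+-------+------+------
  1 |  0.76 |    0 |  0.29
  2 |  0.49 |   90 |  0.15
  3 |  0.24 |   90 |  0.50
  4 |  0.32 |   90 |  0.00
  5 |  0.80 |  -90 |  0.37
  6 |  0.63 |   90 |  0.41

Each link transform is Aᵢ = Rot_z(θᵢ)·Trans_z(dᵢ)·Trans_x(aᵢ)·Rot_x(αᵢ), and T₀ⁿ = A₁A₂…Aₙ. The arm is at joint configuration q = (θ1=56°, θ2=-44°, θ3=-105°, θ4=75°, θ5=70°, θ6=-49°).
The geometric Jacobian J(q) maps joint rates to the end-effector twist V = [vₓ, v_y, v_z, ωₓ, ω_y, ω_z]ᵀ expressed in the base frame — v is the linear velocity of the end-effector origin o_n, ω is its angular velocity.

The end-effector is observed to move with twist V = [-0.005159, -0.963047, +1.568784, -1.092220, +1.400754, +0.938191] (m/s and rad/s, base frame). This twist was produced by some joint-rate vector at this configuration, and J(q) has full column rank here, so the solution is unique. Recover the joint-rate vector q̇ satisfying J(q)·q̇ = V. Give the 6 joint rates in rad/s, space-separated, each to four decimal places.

o_n = [-0.4672, -0.1924, -0.3367]
J₁: ẑ×o_n = [0.1924, -0.4672, 0.0000], ω = ẑ
J2: z=[0.0000, 0.0000, 1.0000] o=[0.4250, 0.6301, 0.2900] → [0.8224, -0.8922, 0.0000, 0.0000, 0.0000, 1.0000]
J3: z=[0.2079, -0.9781, 0.0000] o=[0.9043, 0.7319, 0.4400] → [0.7597, 0.1615, -1.5337, 0.2079, -0.9781, 0.0000]
J4: z=[-0.9448, -0.2008, 0.2588] o=[0.9475, 0.2300, 0.2082] → [0.2187, -0.8809, 0.1149, -0.9448, -0.2008, 0.2588]
J5: z=[-0.2983, 0.2012, -0.9330] o=[0.9908, -0.0768, 0.1282] → [-0.2013, 1.2216, 0.3278, -0.2983, 0.2012, -0.9330]
J6: z=[-0.4503, 0.8322, 0.3234] o=[0.2071, -0.4157, -0.0909] → [-0.2768, -0.3288, 0.4606, -0.4503, 0.8322, 0.3234]
q̇ = J⁺·V = [0.1630, 0.8460, -0.5940, 0.4050, 0.5200, 0.9570]

0.1630 0.8460 -0.5940 0.4050 0.5200 0.9570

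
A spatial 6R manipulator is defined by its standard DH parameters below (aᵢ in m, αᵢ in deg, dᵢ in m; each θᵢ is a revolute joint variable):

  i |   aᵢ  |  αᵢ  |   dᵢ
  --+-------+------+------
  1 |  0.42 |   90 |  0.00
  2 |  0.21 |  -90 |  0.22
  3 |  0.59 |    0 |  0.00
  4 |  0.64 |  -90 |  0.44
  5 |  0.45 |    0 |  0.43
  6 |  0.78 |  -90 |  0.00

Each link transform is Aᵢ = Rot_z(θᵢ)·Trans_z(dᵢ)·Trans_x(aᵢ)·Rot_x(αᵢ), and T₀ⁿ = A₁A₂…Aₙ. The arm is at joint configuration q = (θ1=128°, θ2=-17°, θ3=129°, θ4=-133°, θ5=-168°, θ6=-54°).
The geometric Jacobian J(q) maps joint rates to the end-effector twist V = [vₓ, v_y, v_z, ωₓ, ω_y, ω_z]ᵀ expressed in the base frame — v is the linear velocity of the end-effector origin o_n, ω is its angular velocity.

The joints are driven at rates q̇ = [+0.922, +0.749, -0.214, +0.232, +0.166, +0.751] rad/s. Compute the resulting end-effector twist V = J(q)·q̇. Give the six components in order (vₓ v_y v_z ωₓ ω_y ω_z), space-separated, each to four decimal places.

o_n = [-0.5071, -0.4781, 0.1603]
J₁: ẑ×o_n = [0.4781, -0.5071, 0.0000], ω = ẑ
J2: z=[0.7880, 0.6157, 0.0000] o=[-0.2586, 0.3310, 0.0000] → [0.0987, -0.1263, -0.4845, 0.7880, 0.6157, 0.0000]
J3: z=[-0.1800, 0.2304, 0.9563] o=[-0.2089, 0.6247, -0.0614] → [1.1056, -0.2453, 0.2672, -0.1800, 0.2304, 0.9563]
J4: z=[-0.1800, 0.2304, 0.9563] o=[-0.3516, 0.0626, 0.0472] → [0.5431, -0.1284, 0.1332, -0.1800, 0.2304, 0.9563]
J5: z=[-0.8272, -0.5616, -0.0204] o=[-0.7715, 0.6725, 0.2813] → [0.0445, -0.1055, 1.1002, -0.8272, -0.5616, -0.0204]
J6: z=[-0.8272, -0.5616, -0.0204] o=[-0.9097, 0.1028, 0.4904] → [0.1735, -0.2812, 0.7065, -0.8272, -0.5616, -0.0204]
V = J·q̇ = [0.5418, -0.7682, 0.3241, -0.1715, -0.0497, 0.9205]

0.5418 -0.7682 0.3241 -0.1715 -0.0497 0.9205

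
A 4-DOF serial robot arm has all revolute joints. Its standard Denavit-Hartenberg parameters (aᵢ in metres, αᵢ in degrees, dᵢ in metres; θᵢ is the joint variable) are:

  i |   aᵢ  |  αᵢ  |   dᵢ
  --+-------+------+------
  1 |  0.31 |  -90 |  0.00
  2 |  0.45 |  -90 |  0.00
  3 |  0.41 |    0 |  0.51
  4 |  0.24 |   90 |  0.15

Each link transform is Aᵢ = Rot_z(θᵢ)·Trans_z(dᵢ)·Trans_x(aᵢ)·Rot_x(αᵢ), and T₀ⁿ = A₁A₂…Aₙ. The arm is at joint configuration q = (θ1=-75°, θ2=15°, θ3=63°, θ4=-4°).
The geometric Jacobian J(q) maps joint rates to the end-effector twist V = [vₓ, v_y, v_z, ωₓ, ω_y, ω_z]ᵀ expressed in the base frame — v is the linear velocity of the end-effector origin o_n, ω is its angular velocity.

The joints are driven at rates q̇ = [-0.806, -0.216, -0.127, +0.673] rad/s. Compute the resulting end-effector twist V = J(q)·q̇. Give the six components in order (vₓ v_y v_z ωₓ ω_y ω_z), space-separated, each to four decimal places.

o_n = [-0.3256, -0.9911, -0.8341]
J₁: ẑ×o_n = [0.9911, -0.3256, 0.0000], ω = ẑ
J2: z=[0.9659, 0.2588, 0.0000] o=[0.0802, -0.2994, 0.0000] → [-0.2159, 0.8057, -0.5630, 0.9659, 0.2588, 0.0000]
J3: z=[-0.0670, 0.2500, -0.9659] o=[0.1927, -0.7193, -0.1165] → [-0.4419, 0.4526, 0.1478, -0.0670, 0.2500, -0.9659]
J4: z=[-0.0670, 0.2500, -0.9659] o=[-0.1478, -0.8600, -0.6573] → [-0.1708, 0.1599, 0.0532, -0.0670, 0.2500, -0.9659]
V = J·q̇ = [-0.8110, 0.1386, 0.1387, -0.2452, 0.0806, -1.3334]

-0.8110 0.1386 0.1387 -0.2452 0.0806 -1.3334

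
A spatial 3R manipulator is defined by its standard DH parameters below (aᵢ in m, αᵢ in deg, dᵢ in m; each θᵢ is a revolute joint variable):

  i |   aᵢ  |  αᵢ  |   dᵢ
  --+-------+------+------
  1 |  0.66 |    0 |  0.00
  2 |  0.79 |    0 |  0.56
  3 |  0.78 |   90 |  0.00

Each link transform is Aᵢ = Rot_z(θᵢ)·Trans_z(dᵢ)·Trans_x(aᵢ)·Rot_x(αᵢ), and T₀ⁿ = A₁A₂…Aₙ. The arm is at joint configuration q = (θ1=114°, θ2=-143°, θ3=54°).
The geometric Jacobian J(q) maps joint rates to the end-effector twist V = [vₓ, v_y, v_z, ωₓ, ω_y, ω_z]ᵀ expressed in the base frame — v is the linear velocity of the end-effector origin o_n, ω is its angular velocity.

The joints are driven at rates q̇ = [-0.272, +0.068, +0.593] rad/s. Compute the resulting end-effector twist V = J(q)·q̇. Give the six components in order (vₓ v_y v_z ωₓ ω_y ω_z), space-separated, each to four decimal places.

o_n = [1.1294, 0.5496, 0.5600]
J₁: ẑ×o_n = [-0.5496, 1.1294, 0.0000], ω = ẑ
J2: z=[0.0000, 0.0000, 1.0000] o=[-0.2684, 0.6029, 0.0000] → [0.0534, 1.3979, -0.0000, 0.0000, 0.0000, 1.0000]
J3: z=[0.0000, 0.0000, 1.0000] o=[0.4225, 0.2199, 0.5600] → [-0.3296, 0.7069, 0.0000, 0.0000, 0.0000, 1.0000]
V = J·q̇ = [-0.0424, 0.2071, 0.0000, 0.0000, 0.0000, 0.3890]

-0.0424 0.2071 0.0000 0.0000 0.0000 0.3890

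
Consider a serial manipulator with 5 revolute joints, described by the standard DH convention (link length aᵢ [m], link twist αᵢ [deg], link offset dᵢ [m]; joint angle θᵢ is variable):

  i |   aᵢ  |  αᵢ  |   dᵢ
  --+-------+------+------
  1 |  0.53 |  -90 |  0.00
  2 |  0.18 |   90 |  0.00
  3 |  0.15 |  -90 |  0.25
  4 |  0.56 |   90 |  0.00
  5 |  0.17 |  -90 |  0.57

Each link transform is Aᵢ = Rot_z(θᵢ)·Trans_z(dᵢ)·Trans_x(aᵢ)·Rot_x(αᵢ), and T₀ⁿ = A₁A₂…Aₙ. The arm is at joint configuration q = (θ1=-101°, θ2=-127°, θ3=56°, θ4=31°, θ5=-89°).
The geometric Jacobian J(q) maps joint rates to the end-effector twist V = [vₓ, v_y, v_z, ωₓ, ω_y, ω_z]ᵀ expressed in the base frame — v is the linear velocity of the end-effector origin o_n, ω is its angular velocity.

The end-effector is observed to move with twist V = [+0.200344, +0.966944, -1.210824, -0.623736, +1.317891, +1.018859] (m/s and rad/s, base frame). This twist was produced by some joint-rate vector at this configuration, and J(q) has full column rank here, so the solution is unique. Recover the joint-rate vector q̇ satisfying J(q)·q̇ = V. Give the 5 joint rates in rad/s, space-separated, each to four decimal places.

o_n = [0.7239, 0.1986, 0.3999]
J₁: ẑ×o_n = [-0.1986, 0.7239, 0.0000], ω = ẑ
J2: z=[0.9816, -0.1908, 0.0000] o=[-0.1011, -0.5203, 0.0000] → [-0.0763, -0.3926, 0.8631, 0.9816, -0.1908, 0.0000]
J3: z=[0.1524, 0.7840, -0.6018] o=[-0.0805, -0.4139, 0.1438] → [0.5694, -0.5231, -0.5373, 0.1524, 0.7840, -0.6018]
J4: z=[0.4537, -0.5965, -0.6621] o=[0.0893, -0.1921, 0.0603] → [0.0561, -0.5743, 0.5558, 0.4537, -0.5965, -0.6621]
J5: z=[0.5828, 0.7607, -0.2858] o=[0.4668, -0.3356, 0.4482] → [0.1159, -0.0453, 0.1158, 0.5828, 0.7607, -0.2858]
q̇ = J⁺·V = [0.8100, -0.4030, 0.6350, -0.9820, 0.2070]

0.8100 -0.4030 0.6350 -0.9820 0.2070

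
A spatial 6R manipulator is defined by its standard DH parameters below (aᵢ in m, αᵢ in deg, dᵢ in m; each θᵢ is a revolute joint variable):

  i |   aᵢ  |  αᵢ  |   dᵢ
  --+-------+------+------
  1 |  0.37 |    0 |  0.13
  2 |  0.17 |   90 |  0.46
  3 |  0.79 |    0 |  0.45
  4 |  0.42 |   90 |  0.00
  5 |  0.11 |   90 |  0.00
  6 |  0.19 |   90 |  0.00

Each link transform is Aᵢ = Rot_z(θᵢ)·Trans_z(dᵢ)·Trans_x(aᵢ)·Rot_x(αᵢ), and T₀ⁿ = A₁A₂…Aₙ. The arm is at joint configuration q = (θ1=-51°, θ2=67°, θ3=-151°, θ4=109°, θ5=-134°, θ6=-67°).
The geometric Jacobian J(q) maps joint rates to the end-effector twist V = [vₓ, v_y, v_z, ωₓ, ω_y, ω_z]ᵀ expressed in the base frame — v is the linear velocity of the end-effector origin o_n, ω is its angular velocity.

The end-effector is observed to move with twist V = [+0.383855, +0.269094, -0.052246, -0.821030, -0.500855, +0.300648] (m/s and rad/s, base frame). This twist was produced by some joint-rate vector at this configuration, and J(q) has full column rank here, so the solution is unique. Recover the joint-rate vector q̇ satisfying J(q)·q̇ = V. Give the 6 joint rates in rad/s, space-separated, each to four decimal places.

o_n = [0.1407, -0.6442, 0.1416]
J₁: ẑ×o_n = [0.6442, 0.1407, -0.0000], ω = ẑ
J2: z=[0.0000, 0.0000, 1.0000] o=[0.2328, -0.2875, 0.1300] → [0.3567, -0.0922, 0.0000, 0.0000, 0.0000, 1.0000]
J3: z=[0.2756, -0.9613, 0.0000] o=[0.3963, -0.2407, 0.5900] → [0.4311, 0.1236, -0.3569, 0.2756, -0.9613, 0.0000]
J4: z=[0.2756, -0.9613, 0.0000] o=[-0.1439, -0.8637, 0.2070] → [0.0629, 0.0180, 0.3340, 0.2756, -0.9613, 0.0000]
J5: z=[-0.6432, -0.1844, -0.7431] o=[0.1561, -0.7777, -0.0740] → [0.0594, 0.1502, -0.0887, -0.6432, -0.1844, -0.7431]
J6: z=[-0.3224, -0.8151, 0.4813] o=[0.0798, -0.7173, -0.0229] → [-0.1692, 0.0824, 0.0261, -0.3224, -0.8151, 0.4813]
q̇ = J⁺·V = [0.6920, 0.0440, -0.0870, -0.0420, 0.9440, 0.5530]

0.6920 0.0440 -0.0870 -0.0420 0.9440 0.5530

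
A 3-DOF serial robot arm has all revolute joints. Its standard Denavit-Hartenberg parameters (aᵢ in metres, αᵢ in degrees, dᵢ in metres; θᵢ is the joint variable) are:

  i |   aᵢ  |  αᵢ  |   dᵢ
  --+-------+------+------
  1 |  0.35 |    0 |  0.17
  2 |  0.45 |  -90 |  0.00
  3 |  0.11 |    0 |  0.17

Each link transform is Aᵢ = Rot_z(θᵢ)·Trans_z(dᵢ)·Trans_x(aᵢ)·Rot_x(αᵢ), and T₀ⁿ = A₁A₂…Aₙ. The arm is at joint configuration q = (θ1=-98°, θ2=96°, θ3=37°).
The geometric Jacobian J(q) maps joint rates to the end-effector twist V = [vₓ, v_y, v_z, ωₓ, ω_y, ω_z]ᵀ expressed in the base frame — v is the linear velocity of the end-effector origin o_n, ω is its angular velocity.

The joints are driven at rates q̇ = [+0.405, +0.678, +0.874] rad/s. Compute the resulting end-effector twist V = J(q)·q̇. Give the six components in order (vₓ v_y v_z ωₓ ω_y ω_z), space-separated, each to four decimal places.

-0.0811 0.5709 -0.0768 0.0305 0.8735 1.0830

o_n = [0.4947, -0.1955, 0.1038]
J₁: ẑ×o_n = [0.1955, 0.4947, -0.0000], ω = ẑ
J2: z=[0.0000, 0.0000, 1.0000] o=[-0.0487, -0.3466, 0.1700] → [-0.1511, 0.5435, 0.0000, 0.0000, 0.0000, 1.0000]
J3: z=[0.0349, 0.9994, 0.0000] o=[0.4010, -0.3623, 0.1700] → [-0.0662, 0.0023, -0.0878, 0.0349, 0.9994, 0.0000]
V = J·q̇ = [-0.0811, 0.5709, -0.0768, 0.0305, 0.8735, 1.0830]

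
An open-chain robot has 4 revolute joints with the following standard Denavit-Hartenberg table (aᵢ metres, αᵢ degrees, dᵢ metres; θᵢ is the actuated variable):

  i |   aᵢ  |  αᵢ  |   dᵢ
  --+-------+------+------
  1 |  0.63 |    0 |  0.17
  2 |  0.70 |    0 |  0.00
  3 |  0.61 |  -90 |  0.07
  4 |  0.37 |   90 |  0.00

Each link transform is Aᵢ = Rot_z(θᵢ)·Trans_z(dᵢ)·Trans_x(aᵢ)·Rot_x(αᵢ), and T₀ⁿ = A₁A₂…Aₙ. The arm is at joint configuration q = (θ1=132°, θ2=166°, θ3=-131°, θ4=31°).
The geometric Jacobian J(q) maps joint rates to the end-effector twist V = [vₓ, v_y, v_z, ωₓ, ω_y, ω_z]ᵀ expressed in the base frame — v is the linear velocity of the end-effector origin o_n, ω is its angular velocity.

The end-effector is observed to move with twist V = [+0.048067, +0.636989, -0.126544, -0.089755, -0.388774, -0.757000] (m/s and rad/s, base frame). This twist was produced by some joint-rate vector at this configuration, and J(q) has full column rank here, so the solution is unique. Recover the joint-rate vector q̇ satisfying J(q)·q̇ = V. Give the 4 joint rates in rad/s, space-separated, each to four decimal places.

-0.3940 -0.2020 -0.1610 0.3990

o_n = [-0.9963, 0.0587, 0.0494]
J₁: ẑ×o_n = [-0.0587, -0.9963, 0.0000], ω = ẑ
J2: z=[0.0000, 0.0000, 1.0000] o=[-0.4216, 0.4682, 0.1700] → [0.4095, -0.5748, 0.0000, 0.0000, 0.0000, 1.0000]
J3: z=[0.0000, 0.0000, 1.0000] o=[-0.0929, -0.1499, 0.1700] → [-0.2086, -0.9034, 0.0000, 0.0000, 0.0000, 1.0000]
J4: z=[-0.2250, -0.9744, 0.0000] o=[-0.6873, -0.0127, 0.2400] → [0.1857, -0.0429, -0.3172, -0.2250, -0.9744, 0.0000]
q̇ = J⁺·V = [-0.3940, -0.2020, -0.1610, 0.3990]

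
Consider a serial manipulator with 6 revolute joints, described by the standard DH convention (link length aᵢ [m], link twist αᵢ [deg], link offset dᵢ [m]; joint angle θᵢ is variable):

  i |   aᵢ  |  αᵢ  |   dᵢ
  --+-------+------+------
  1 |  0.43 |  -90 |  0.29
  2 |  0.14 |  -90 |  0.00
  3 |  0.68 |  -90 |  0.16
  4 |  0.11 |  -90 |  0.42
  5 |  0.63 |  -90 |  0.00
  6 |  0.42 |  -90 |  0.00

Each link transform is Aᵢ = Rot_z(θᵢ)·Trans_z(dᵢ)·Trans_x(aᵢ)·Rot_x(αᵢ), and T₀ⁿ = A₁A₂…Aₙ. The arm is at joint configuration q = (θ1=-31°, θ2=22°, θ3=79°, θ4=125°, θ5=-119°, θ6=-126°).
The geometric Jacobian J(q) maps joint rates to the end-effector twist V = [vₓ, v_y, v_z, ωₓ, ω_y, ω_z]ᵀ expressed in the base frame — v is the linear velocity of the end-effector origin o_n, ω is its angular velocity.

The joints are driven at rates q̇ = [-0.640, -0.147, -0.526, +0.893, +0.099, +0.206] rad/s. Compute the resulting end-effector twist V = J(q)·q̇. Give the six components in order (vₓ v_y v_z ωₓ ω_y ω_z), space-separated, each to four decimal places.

-0.3752 -0.2576 -0.4141 -0.6845 0.2300 0.3102

o_n = [-0.4749, -0.3925, 0.0968]
J₁: ẑ×o_n = [0.3925, -0.4749, 0.0000], ω = ẑ
J2: z=[0.5150, 0.8572, 0.0000] o=[0.3686, -0.2215, 0.2900] → [-0.1656, 0.0995, 0.6349, 0.5150, 0.8572, 0.0000]
J3: z=[-0.3211, 0.1929, -0.9272] o=[0.4798, -0.2883, 0.2376] → [-0.1237, 0.8400, 0.2176, -0.3211, 0.1929, -0.9272]
J4: z=[-0.8784, 0.3052, 0.3677] o=[0.1878, -0.8916, 0.0406] → [-0.1664, -0.1943, -0.2362, -0.8784, 0.3052, 0.3677]
J5: z=[0.1057, 0.8746, -0.4733] o=[-0.1299, -0.7219, 0.2831] → [-0.0070, 0.1830, 0.3365, 0.1057, 0.8746, -0.4733]
J6: z=[-0.0183, 0.4776, 0.8784] o=[-0.7562, -0.6689, 0.2412] → [-0.3117, 0.2445, -0.1394, -0.0183, 0.4776, 0.8784]
V = J·q̇ = [-0.3752, -0.2576, -0.4141, -0.6845, 0.2300, 0.3102]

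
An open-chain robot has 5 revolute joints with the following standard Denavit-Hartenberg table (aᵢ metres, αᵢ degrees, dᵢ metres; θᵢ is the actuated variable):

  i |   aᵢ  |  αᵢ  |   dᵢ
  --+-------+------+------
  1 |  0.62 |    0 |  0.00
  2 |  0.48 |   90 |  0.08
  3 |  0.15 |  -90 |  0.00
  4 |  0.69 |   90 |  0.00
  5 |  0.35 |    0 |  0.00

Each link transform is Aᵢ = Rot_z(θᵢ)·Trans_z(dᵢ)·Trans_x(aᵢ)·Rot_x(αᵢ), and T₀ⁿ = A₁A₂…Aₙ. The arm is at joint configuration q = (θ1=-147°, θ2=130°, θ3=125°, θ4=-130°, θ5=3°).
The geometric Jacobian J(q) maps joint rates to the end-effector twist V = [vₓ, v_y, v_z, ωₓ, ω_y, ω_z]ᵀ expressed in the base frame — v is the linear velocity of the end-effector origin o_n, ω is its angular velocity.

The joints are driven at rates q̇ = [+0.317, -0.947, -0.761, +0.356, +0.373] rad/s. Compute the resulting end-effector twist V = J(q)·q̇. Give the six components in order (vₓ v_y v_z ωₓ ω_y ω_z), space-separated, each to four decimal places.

-1.1577 -0.5236 -0.0537 0.1704 0.9944 -1.0683

o_n = [-0.0239, -1.3221, -0.3550]
J₁: ẑ×o_n = [1.3221, -0.0239, 0.0000], ω = ẑ
J2: z=[0.0000, 0.0000, 1.0000] o=[-0.5200, -0.3377, 0.0000] → [0.9844, 0.4961, -0.0000, 0.0000, 0.0000, 1.0000]
J3: z=[-0.2924, -0.9563, 0.0000] o=[-0.0609, -0.4780, 0.0800] → [0.4160, -0.1272, 0.2822, -0.2924, -0.9563, 0.0000]
J4: z=[-0.7834, 0.2395, -0.5736] o=[-0.1432, -0.4529, 0.2029] → [-0.6322, -0.5055, 0.6523, -0.7834, 0.2395, -0.5736]
J5: z=[0.6081, 0.4862, -0.6275] o=[-0.0545, -1.0327, -0.1604] → [-0.2762, 0.0991, -0.1908, 0.6081, 0.4862, -0.6275]
V = J·q̇ = [-1.1577, -0.5236, -0.0537, 0.1704, 0.9944, -1.0683]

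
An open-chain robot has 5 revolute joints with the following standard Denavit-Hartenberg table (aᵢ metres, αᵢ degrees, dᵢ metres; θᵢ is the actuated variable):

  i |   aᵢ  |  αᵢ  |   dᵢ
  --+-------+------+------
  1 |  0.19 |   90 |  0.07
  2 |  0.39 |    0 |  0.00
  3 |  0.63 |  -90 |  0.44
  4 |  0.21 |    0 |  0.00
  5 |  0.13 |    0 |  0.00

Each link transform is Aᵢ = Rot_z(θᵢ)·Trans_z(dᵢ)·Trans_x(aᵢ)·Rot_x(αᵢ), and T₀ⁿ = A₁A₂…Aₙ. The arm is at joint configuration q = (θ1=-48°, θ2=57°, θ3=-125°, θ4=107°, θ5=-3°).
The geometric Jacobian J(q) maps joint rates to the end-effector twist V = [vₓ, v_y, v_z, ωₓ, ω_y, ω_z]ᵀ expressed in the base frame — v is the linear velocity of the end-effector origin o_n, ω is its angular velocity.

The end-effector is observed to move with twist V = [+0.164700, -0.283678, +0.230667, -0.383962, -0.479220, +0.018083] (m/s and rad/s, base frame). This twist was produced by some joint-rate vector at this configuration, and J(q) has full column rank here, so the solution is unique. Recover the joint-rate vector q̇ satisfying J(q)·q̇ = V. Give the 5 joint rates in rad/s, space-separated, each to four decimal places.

-0.0220 -0.2720 0.8780 0.8270 -0.7200

o_n = [0.3199, -0.5242, -0.1010]
J₁: ẑ×o_n = [0.5242, 0.3199, -0.0000], ω = ẑ
J2: z=[-0.7431, -0.6691, 0.0000] o=[0.1271, -0.1412, 0.0700] → [0.1144, -0.1270, 0.4136, -0.7431, -0.6691, 0.0000]
J3: z=[-0.7431, -0.6691, 0.0000] o=[0.2693, -0.2990, 0.3971] → [0.3333, -0.3701, 0.2012, -0.7431, -0.6691, 0.0000]
J4: z=[0.6204, -0.6890, 0.3746] o=[0.1002, -0.7688, -0.1870] → [-0.1510, 0.0289, 0.3032, 0.6204, -0.6890, 0.3746]
J5: z=[0.6204, -0.6890, 0.3746] o=[0.2340, -0.6174, -0.1301] → [-0.0550, 0.0141, 0.1170, 0.6204, -0.6890, 0.3746]
q̇ = J⁺·V = [-0.0220, -0.2720, 0.8780, 0.8270, -0.7200]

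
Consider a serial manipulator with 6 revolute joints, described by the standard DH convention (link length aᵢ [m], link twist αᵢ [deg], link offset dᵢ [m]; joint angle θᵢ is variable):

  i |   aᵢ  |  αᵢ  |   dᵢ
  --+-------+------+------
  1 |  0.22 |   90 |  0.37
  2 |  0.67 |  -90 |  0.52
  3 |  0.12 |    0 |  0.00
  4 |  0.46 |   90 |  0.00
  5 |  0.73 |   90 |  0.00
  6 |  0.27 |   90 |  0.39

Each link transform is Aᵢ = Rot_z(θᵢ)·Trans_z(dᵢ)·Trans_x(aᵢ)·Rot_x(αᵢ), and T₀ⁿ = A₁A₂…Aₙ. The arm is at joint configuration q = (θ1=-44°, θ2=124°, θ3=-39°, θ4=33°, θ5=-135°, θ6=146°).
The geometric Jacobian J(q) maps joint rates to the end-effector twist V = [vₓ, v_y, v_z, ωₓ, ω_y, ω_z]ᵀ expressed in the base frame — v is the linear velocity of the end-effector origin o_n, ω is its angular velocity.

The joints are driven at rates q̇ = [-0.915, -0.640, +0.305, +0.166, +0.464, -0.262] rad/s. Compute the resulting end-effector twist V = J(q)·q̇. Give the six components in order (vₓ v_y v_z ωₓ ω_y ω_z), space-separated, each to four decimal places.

o_n = [-0.5293, -0.5002, 0.8924]
J₁: ẑ×o_n = [0.5002, -0.5293, 0.0000], ω = ẑ
J2: z=[-0.6947, -0.7193, 0.0000] o=[0.1583, -0.1528, 0.3700] → [-0.3758, 0.3629, -0.2533, -0.6947, -0.7193, 0.0000]
J3: z=[-0.5964, 0.5759, -0.5592] o=[-0.4725, -0.2666, 0.9255] → [-0.1496, 0.0121, 0.1720, -0.5964, 0.5759, -0.5592]
J4: z=[-0.5964, 0.5759, -0.5592] o=[-0.5624, -0.2847, 1.0028] → [-0.1840, -0.0843, 0.1094, -0.5964, 0.5759, -0.5592]
J5: z=[-0.6488, -0.7560, -0.0867] o=[-0.7799, -0.1416, 1.3820] → [0.3391, -0.3394, 0.4221, -0.6488, -0.7560, -0.0867]
J6: z=[-0.0875, 0.1872, -0.9784] o=[-0.2281, -0.5995, 1.2451] → [0.0311, 0.2639, 0.0477, -0.0875, 0.1872, -0.9784]
V = J·q̇ = [-0.1442, 0.0151, 0.4161, -0.1144, 0.3318, -0.9622]

-0.1442 0.0151 0.4161 -0.1144 0.3318 -0.9622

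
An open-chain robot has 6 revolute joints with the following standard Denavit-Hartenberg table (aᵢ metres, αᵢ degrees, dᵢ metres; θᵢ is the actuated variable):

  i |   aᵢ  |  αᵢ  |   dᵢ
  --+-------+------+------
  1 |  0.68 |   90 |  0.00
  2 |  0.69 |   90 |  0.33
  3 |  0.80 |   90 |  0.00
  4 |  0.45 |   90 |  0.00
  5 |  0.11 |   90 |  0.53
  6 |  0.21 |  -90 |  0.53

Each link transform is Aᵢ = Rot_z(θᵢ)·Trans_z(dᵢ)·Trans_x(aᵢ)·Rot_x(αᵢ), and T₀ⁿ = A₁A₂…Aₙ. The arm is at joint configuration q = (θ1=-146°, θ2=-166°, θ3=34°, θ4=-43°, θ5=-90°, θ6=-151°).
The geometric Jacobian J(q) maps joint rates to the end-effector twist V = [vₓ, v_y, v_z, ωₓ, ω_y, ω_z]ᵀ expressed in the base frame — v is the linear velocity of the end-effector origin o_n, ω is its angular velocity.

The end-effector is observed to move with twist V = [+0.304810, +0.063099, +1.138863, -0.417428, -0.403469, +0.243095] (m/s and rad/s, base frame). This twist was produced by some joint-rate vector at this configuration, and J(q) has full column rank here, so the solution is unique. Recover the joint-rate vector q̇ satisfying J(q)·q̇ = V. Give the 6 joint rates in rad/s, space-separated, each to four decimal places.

0.0590 -0.7680 -0.0820 -0.8880 -0.0050 0.1740

o_n = [-0.0186, 0.6150, -0.5180]
J₁: ẑ×o_n = [-0.6150, -0.0186, 0.0000], ω = ẑ
J2: z=[-0.5592, 0.8290, 0.0000] o=[-0.5637, -0.3803, 0.0000] → [-0.4294, -0.2896, -1.0085, -0.5592, 0.8290, 0.0000]
J3: z=[0.2006, 0.1353, 0.9703] o=[-0.1932, 0.2677, -0.1669] → [-0.3845, 0.2398, 0.0460, 0.2006, 0.1353, 0.9703]
J4: z=[0.9134, -0.3839, -0.1353] o=[0.0901, 0.9984, -0.3274] → [0.0213, 0.1888, -0.3920, 0.9134, -0.3839, -0.1353]
J5: z=[-0.3882, -0.7219, -0.5728] o=[0.1451, 1.2575, -0.6912] → [-0.4931, 0.1610, 0.1313, -0.3882, -0.7219, -0.5728]
J6: z=[-0.1223, -0.5758, 0.8084] o=[-0.1611, 0.9172, -0.9799] → [-0.0217, 0.1717, 0.1190, -0.1223, -0.5758, 0.8084]
q̇ = J⁺·V = [0.0590, -0.7680, -0.0820, -0.8880, -0.0050, 0.1740]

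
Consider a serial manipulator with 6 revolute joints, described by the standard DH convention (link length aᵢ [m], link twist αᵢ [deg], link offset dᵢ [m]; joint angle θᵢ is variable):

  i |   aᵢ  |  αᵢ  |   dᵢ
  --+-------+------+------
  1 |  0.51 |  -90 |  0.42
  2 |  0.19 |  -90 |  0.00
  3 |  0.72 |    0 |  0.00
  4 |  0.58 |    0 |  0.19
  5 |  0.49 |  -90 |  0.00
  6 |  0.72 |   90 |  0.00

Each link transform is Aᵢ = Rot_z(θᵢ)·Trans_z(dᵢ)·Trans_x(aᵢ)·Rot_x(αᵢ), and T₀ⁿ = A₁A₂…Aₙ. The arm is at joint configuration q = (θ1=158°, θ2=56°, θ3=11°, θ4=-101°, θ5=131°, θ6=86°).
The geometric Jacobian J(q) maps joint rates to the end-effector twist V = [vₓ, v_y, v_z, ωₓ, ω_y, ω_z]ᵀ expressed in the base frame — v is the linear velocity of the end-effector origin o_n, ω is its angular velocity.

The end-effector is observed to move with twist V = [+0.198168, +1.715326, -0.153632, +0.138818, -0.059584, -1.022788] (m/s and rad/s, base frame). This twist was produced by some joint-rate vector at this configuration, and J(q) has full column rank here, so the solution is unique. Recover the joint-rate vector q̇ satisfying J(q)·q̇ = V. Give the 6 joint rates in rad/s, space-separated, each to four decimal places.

o_n = [-1.5883, 0.5466, -0.3661]
J₁: ẑ×o_n = [-0.5466, -1.5883, 0.0000], ω = ẑ
J2: z=[-0.3746, -0.9272, 0.0000] o=[-0.4729, 0.1910, 0.4200] → [0.7288, -0.2945, -1.1674, -0.3746, -0.9272, 0.0000]
J3: z=[0.7687, -0.3106, -0.5592] o=[-0.5714, 0.2309, 0.2625] → [0.3718, 1.0518, -0.0731, 0.7687, -0.3106, -0.5592]
J4: z=[0.7687, -0.3106, -0.5592] o=[-0.8864, 0.5063, -0.3235] → [0.0358, 0.4253, -0.1870, 0.7687, -0.3106, -0.5592]
J5: z=[0.7687, -0.3106, -0.5592] o=[-0.9576, -0.0905, -0.4297] → [0.3365, 0.3038, 0.2938, 0.7687, -0.3106, -0.5592]
J6: z=[0.6229, 0.5623, 0.5439] o=[-1.0289, 0.2850, -0.7363] → [0.0659, -0.5349, 0.4775, 0.6229, 0.5623, 0.5439]
q̇ = J⁺·V = [-0.7120, -0.1960, 0.3170, 0.4740, -0.4920, -0.2640]

-0.7120 -0.1960 0.3170 0.4740 -0.4920 -0.2640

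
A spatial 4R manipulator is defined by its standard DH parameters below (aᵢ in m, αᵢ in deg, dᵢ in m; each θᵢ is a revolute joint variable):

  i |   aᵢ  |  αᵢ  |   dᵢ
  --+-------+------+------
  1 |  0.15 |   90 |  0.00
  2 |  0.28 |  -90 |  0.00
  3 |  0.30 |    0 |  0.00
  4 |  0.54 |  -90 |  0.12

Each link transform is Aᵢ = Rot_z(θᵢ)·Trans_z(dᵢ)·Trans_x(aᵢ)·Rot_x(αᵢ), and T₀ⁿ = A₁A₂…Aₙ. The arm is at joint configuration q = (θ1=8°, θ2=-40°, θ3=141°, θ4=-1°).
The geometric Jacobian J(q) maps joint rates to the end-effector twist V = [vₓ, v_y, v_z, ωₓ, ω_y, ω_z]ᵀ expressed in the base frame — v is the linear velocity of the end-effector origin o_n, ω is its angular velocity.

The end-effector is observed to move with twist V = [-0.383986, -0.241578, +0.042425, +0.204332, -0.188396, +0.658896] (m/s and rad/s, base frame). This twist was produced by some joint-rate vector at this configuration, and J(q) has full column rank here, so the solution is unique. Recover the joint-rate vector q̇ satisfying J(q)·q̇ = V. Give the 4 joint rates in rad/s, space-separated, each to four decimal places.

0.4490 0.2150 0.2070 0.0670

o_n = [-0.1279, 0.5232, 0.3277]
J₁: ẑ×o_n = [-0.5232, -0.1279, 0.0000], ω = ẑ
J2: z=[0.1392, -0.9903, 0.0000] o=[0.1485, 0.0209, 0.0000] → [-0.3245, -0.0456, -0.2039, 0.1392, -0.9903, 0.0000]
J3: z=[0.6365, 0.0895, 0.7660] o=[0.3609, 0.0507, -0.1800] → [-0.3165, -0.6976, 0.3445, 0.6365, 0.0895, 0.7660]
J4: z=[0.6365, 0.0895, 0.7660] o=[0.1578, 0.2128, -0.0301] → [-0.2057, -0.4466, 0.2231, 0.6365, 0.0895, 0.7660]
q̇ = J⁺·V = [0.4490, 0.2150, 0.2070, 0.0670]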